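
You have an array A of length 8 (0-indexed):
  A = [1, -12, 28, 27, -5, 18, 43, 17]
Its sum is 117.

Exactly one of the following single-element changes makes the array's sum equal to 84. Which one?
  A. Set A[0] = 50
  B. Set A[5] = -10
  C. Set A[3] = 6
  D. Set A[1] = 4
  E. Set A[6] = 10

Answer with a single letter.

Option A: A[0] 1->50, delta=49, new_sum=117+(49)=166
Option B: A[5] 18->-10, delta=-28, new_sum=117+(-28)=89
Option C: A[3] 27->6, delta=-21, new_sum=117+(-21)=96
Option D: A[1] -12->4, delta=16, new_sum=117+(16)=133
Option E: A[6] 43->10, delta=-33, new_sum=117+(-33)=84 <-- matches target

Answer: E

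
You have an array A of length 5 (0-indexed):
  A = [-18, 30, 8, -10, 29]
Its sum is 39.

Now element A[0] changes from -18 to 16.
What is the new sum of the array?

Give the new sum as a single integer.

Answer: 73

Derivation:
Old value at index 0: -18
New value at index 0: 16
Delta = 16 - -18 = 34
New sum = old_sum + delta = 39 + (34) = 73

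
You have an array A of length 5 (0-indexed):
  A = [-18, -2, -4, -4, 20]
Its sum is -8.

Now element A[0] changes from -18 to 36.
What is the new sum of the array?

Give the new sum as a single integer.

Answer: 46

Derivation:
Old value at index 0: -18
New value at index 0: 36
Delta = 36 - -18 = 54
New sum = old_sum + delta = -8 + (54) = 46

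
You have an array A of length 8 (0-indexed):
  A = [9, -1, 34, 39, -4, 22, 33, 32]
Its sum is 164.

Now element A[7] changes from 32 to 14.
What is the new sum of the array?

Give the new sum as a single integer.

Answer: 146

Derivation:
Old value at index 7: 32
New value at index 7: 14
Delta = 14 - 32 = -18
New sum = old_sum + delta = 164 + (-18) = 146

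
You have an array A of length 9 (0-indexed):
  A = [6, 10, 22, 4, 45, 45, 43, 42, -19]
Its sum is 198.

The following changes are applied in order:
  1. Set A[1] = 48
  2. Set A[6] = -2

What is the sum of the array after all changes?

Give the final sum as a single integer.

Answer: 191

Derivation:
Initial sum: 198
Change 1: A[1] 10 -> 48, delta = 38, sum = 236
Change 2: A[6] 43 -> -2, delta = -45, sum = 191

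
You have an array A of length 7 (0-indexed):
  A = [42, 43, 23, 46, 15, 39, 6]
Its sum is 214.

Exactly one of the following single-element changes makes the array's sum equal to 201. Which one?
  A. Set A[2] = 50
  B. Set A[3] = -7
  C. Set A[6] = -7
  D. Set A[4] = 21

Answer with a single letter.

Option A: A[2] 23->50, delta=27, new_sum=214+(27)=241
Option B: A[3] 46->-7, delta=-53, new_sum=214+(-53)=161
Option C: A[6] 6->-7, delta=-13, new_sum=214+(-13)=201 <-- matches target
Option D: A[4] 15->21, delta=6, new_sum=214+(6)=220

Answer: C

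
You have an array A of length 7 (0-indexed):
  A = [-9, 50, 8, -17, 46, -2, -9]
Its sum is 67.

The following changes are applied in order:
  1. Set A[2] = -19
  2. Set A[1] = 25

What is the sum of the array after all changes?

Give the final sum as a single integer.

Answer: 15

Derivation:
Initial sum: 67
Change 1: A[2] 8 -> -19, delta = -27, sum = 40
Change 2: A[1] 50 -> 25, delta = -25, sum = 15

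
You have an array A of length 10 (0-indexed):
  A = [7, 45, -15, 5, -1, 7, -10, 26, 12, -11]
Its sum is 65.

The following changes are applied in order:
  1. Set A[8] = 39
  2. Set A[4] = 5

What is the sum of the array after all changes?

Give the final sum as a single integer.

Initial sum: 65
Change 1: A[8] 12 -> 39, delta = 27, sum = 92
Change 2: A[4] -1 -> 5, delta = 6, sum = 98

Answer: 98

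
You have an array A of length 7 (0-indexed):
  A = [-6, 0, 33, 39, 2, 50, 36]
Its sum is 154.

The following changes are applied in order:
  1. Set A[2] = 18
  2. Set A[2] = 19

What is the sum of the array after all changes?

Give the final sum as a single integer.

Answer: 140

Derivation:
Initial sum: 154
Change 1: A[2] 33 -> 18, delta = -15, sum = 139
Change 2: A[2] 18 -> 19, delta = 1, sum = 140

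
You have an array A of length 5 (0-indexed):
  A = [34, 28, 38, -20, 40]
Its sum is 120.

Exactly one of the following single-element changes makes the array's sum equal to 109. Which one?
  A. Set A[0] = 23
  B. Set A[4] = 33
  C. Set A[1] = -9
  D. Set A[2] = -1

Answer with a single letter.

Option A: A[0] 34->23, delta=-11, new_sum=120+(-11)=109 <-- matches target
Option B: A[4] 40->33, delta=-7, new_sum=120+(-7)=113
Option C: A[1] 28->-9, delta=-37, new_sum=120+(-37)=83
Option D: A[2] 38->-1, delta=-39, new_sum=120+(-39)=81

Answer: A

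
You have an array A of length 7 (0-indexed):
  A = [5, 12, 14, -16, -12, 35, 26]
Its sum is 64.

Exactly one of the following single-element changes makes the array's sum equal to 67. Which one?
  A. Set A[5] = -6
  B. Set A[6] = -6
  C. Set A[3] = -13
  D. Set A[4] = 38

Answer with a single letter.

Answer: C

Derivation:
Option A: A[5] 35->-6, delta=-41, new_sum=64+(-41)=23
Option B: A[6] 26->-6, delta=-32, new_sum=64+(-32)=32
Option C: A[3] -16->-13, delta=3, new_sum=64+(3)=67 <-- matches target
Option D: A[4] -12->38, delta=50, new_sum=64+(50)=114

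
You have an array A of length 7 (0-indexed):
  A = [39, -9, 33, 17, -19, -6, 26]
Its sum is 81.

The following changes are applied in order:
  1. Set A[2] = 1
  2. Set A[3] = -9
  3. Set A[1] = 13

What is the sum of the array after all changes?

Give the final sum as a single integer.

Answer: 45

Derivation:
Initial sum: 81
Change 1: A[2] 33 -> 1, delta = -32, sum = 49
Change 2: A[3] 17 -> -9, delta = -26, sum = 23
Change 3: A[1] -9 -> 13, delta = 22, sum = 45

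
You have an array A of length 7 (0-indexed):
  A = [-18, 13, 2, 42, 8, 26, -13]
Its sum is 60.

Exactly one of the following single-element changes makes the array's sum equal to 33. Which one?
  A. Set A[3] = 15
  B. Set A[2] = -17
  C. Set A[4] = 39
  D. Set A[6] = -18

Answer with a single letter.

Answer: A

Derivation:
Option A: A[3] 42->15, delta=-27, new_sum=60+(-27)=33 <-- matches target
Option B: A[2] 2->-17, delta=-19, new_sum=60+(-19)=41
Option C: A[4] 8->39, delta=31, new_sum=60+(31)=91
Option D: A[6] -13->-18, delta=-5, new_sum=60+(-5)=55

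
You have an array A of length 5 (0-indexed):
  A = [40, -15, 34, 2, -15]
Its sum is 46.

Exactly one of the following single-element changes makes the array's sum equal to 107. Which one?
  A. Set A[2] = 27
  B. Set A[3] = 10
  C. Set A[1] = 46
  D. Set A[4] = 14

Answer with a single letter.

Answer: C

Derivation:
Option A: A[2] 34->27, delta=-7, new_sum=46+(-7)=39
Option B: A[3] 2->10, delta=8, new_sum=46+(8)=54
Option C: A[1] -15->46, delta=61, new_sum=46+(61)=107 <-- matches target
Option D: A[4] -15->14, delta=29, new_sum=46+(29)=75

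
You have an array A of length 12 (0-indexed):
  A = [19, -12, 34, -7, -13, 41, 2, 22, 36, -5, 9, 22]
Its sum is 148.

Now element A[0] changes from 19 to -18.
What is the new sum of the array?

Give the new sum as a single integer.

Answer: 111

Derivation:
Old value at index 0: 19
New value at index 0: -18
Delta = -18 - 19 = -37
New sum = old_sum + delta = 148 + (-37) = 111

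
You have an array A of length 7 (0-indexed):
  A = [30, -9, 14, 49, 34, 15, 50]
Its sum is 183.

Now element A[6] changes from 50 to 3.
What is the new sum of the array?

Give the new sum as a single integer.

Old value at index 6: 50
New value at index 6: 3
Delta = 3 - 50 = -47
New sum = old_sum + delta = 183 + (-47) = 136

Answer: 136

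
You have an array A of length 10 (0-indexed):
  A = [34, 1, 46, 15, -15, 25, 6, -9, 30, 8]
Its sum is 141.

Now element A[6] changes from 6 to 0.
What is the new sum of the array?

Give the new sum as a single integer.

Answer: 135

Derivation:
Old value at index 6: 6
New value at index 6: 0
Delta = 0 - 6 = -6
New sum = old_sum + delta = 141 + (-6) = 135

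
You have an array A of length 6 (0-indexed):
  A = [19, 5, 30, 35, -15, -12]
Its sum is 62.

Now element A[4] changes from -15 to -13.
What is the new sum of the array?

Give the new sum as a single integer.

Answer: 64

Derivation:
Old value at index 4: -15
New value at index 4: -13
Delta = -13 - -15 = 2
New sum = old_sum + delta = 62 + (2) = 64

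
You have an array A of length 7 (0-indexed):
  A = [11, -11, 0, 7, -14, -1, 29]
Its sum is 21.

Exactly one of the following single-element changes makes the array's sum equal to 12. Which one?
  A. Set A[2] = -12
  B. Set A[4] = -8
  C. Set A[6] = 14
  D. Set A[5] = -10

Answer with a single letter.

Answer: D

Derivation:
Option A: A[2] 0->-12, delta=-12, new_sum=21+(-12)=9
Option B: A[4] -14->-8, delta=6, new_sum=21+(6)=27
Option C: A[6] 29->14, delta=-15, new_sum=21+(-15)=6
Option D: A[5] -1->-10, delta=-9, new_sum=21+(-9)=12 <-- matches target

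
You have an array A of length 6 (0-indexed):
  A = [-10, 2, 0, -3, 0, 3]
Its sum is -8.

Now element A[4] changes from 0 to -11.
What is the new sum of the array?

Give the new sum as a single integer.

Old value at index 4: 0
New value at index 4: -11
Delta = -11 - 0 = -11
New sum = old_sum + delta = -8 + (-11) = -19

Answer: -19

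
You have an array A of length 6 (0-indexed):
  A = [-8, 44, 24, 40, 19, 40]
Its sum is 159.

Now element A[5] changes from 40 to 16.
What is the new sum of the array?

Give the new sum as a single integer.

Old value at index 5: 40
New value at index 5: 16
Delta = 16 - 40 = -24
New sum = old_sum + delta = 159 + (-24) = 135

Answer: 135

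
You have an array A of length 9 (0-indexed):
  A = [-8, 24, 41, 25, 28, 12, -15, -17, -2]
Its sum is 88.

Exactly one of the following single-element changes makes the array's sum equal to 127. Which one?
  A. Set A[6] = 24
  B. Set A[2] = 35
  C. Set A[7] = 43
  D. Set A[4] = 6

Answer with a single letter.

Option A: A[6] -15->24, delta=39, new_sum=88+(39)=127 <-- matches target
Option B: A[2] 41->35, delta=-6, new_sum=88+(-6)=82
Option C: A[7] -17->43, delta=60, new_sum=88+(60)=148
Option D: A[4] 28->6, delta=-22, new_sum=88+(-22)=66

Answer: A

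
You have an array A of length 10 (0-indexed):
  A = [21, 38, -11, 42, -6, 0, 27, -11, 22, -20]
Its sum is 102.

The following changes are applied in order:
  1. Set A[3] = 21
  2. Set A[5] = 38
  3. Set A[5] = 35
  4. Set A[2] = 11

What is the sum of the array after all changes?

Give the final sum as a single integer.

Answer: 138

Derivation:
Initial sum: 102
Change 1: A[3] 42 -> 21, delta = -21, sum = 81
Change 2: A[5] 0 -> 38, delta = 38, sum = 119
Change 3: A[5] 38 -> 35, delta = -3, sum = 116
Change 4: A[2] -11 -> 11, delta = 22, sum = 138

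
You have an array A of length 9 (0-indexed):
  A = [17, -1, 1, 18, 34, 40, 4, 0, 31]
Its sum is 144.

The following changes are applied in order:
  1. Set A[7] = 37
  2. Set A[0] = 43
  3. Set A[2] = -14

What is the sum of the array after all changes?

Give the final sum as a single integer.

Initial sum: 144
Change 1: A[7] 0 -> 37, delta = 37, sum = 181
Change 2: A[0] 17 -> 43, delta = 26, sum = 207
Change 3: A[2] 1 -> -14, delta = -15, sum = 192

Answer: 192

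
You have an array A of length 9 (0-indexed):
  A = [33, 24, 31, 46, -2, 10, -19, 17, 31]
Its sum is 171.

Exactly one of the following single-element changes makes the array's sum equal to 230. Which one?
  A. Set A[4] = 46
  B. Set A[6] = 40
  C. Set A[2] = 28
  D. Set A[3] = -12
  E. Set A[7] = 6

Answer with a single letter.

Answer: B

Derivation:
Option A: A[4] -2->46, delta=48, new_sum=171+(48)=219
Option B: A[6] -19->40, delta=59, new_sum=171+(59)=230 <-- matches target
Option C: A[2] 31->28, delta=-3, new_sum=171+(-3)=168
Option D: A[3] 46->-12, delta=-58, new_sum=171+(-58)=113
Option E: A[7] 17->6, delta=-11, new_sum=171+(-11)=160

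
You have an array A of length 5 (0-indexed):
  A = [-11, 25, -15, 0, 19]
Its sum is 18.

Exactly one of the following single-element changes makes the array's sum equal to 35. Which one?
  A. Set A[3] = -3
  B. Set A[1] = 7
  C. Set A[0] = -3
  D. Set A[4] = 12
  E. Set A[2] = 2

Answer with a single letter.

Option A: A[3] 0->-3, delta=-3, new_sum=18+(-3)=15
Option B: A[1] 25->7, delta=-18, new_sum=18+(-18)=0
Option C: A[0] -11->-3, delta=8, new_sum=18+(8)=26
Option D: A[4] 19->12, delta=-7, new_sum=18+(-7)=11
Option E: A[2] -15->2, delta=17, new_sum=18+(17)=35 <-- matches target

Answer: E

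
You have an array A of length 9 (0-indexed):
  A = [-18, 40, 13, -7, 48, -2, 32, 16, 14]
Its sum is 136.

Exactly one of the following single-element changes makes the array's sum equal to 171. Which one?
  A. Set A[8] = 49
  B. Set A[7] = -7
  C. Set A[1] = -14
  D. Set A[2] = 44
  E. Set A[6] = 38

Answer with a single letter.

Answer: A

Derivation:
Option A: A[8] 14->49, delta=35, new_sum=136+(35)=171 <-- matches target
Option B: A[7] 16->-7, delta=-23, new_sum=136+(-23)=113
Option C: A[1] 40->-14, delta=-54, new_sum=136+(-54)=82
Option D: A[2] 13->44, delta=31, new_sum=136+(31)=167
Option E: A[6] 32->38, delta=6, new_sum=136+(6)=142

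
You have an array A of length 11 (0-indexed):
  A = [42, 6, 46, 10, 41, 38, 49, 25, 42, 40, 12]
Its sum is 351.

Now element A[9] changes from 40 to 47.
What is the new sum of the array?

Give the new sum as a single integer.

Answer: 358

Derivation:
Old value at index 9: 40
New value at index 9: 47
Delta = 47 - 40 = 7
New sum = old_sum + delta = 351 + (7) = 358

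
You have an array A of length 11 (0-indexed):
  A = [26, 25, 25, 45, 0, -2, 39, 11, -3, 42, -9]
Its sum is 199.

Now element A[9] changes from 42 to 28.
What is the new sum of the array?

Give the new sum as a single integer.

Answer: 185

Derivation:
Old value at index 9: 42
New value at index 9: 28
Delta = 28 - 42 = -14
New sum = old_sum + delta = 199 + (-14) = 185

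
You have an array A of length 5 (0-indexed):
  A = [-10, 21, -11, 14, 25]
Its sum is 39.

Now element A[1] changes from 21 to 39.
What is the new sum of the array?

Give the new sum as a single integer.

Answer: 57

Derivation:
Old value at index 1: 21
New value at index 1: 39
Delta = 39 - 21 = 18
New sum = old_sum + delta = 39 + (18) = 57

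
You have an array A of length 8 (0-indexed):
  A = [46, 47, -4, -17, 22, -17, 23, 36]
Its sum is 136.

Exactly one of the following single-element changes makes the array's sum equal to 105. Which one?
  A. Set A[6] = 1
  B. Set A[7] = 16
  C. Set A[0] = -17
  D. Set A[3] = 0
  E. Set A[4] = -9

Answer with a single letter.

Answer: E

Derivation:
Option A: A[6] 23->1, delta=-22, new_sum=136+(-22)=114
Option B: A[7] 36->16, delta=-20, new_sum=136+(-20)=116
Option C: A[0] 46->-17, delta=-63, new_sum=136+(-63)=73
Option D: A[3] -17->0, delta=17, new_sum=136+(17)=153
Option E: A[4] 22->-9, delta=-31, new_sum=136+(-31)=105 <-- matches target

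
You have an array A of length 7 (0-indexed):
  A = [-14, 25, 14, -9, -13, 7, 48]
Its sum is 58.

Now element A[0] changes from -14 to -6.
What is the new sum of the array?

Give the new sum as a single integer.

Answer: 66

Derivation:
Old value at index 0: -14
New value at index 0: -6
Delta = -6 - -14 = 8
New sum = old_sum + delta = 58 + (8) = 66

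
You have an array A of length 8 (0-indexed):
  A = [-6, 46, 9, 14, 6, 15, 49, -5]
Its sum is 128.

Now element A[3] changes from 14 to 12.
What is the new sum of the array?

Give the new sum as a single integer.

Old value at index 3: 14
New value at index 3: 12
Delta = 12 - 14 = -2
New sum = old_sum + delta = 128 + (-2) = 126

Answer: 126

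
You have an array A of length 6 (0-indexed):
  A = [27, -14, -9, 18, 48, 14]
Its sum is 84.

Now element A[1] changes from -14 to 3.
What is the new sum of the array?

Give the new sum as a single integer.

Old value at index 1: -14
New value at index 1: 3
Delta = 3 - -14 = 17
New sum = old_sum + delta = 84 + (17) = 101

Answer: 101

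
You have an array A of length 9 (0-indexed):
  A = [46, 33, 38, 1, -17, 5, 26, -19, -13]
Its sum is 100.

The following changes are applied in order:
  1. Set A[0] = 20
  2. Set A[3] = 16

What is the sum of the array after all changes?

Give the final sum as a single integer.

Answer: 89

Derivation:
Initial sum: 100
Change 1: A[0] 46 -> 20, delta = -26, sum = 74
Change 2: A[3] 1 -> 16, delta = 15, sum = 89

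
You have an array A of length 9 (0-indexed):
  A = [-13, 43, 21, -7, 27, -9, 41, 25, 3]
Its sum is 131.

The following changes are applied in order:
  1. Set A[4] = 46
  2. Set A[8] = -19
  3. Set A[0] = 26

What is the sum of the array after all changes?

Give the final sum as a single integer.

Initial sum: 131
Change 1: A[4] 27 -> 46, delta = 19, sum = 150
Change 2: A[8] 3 -> -19, delta = -22, sum = 128
Change 3: A[0] -13 -> 26, delta = 39, sum = 167

Answer: 167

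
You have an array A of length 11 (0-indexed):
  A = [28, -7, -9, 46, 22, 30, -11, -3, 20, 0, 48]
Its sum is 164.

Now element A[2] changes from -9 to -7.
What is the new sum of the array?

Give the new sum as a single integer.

Old value at index 2: -9
New value at index 2: -7
Delta = -7 - -9 = 2
New sum = old_sum + delta = 164 + (2) = 166

Answer: 166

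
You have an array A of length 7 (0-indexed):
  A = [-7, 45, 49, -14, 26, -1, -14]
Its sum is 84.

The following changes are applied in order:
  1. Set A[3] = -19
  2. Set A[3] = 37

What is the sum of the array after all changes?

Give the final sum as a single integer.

Answer: 135

Derivation:
Initial sum: 84
Change 1: A[3] -14 -> -19, delta = -5, sum = 79
Change 2: A[3] -19 -> 37, delta = 56, sum = 135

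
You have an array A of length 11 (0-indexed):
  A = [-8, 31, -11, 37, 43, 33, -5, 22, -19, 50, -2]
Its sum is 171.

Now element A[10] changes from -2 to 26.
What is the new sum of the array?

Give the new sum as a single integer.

Answer: 199

Derivation:
Old value at index 10: -2
New value at index 10: 26
Delta = 26 - -2 = 28
New sum = old_sum + delta = 171 + (28) = 199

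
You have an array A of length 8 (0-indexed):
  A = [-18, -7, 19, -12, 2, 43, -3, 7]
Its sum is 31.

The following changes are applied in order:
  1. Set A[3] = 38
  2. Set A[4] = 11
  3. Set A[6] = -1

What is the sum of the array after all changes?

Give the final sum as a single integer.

Initial sum: 31
Change 1: A[3] -12 -> 38, delta = 50, sum = 81
Change 2: A[4] 2 -> 11, delta = 9, sum = 90
Change 3: A[6] -3 -> -1, delta = 2, sum = 92

Answer: 92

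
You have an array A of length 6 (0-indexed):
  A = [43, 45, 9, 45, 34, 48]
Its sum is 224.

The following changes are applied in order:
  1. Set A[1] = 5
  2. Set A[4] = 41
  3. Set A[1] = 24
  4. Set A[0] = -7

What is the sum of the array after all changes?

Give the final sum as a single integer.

Initial sum: 224
Change 1: A[1] 45 -> 5, delta = -40, sum = 184
Change 2: A[4] 34 -> 41, delta = 7, sum = 191
Change 3: A[1] 5 -> 24, delta = 19, sum = 210
Change 4: A[0] 43 -> -7, delta = -50, sum = 160

Answer: 160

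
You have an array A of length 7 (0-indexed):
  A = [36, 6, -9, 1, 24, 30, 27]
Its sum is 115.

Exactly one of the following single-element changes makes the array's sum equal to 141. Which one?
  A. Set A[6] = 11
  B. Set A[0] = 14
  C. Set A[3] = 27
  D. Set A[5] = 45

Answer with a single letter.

Option A: A[6] 27->11, delta=-16, new_sum=115+(-16)=99
Option B: A[0] 36->14, delta=-22, new_sum=115+(-22)=93
Option C: A[3] 1->27, delta=26, new_sum=115+(26)=141 <-- matches target
Option D: A[5] 30->45, delta=15, new_sum=115+(15)=130

Answer: C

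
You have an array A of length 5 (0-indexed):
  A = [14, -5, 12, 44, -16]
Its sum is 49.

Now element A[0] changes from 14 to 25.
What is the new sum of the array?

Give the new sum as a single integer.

Old value at index 0: 14
New value at index 0: 25
Delta = 25 - 14 = 11
New sum = old_sum + delta = 49 + (11) = 60

Answer: 60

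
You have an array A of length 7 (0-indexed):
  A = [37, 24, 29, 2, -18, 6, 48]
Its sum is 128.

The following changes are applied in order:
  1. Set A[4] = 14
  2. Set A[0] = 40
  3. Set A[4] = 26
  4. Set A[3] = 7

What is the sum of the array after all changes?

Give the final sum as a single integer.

Answer: 180

Derivation:
Initial sum: 128
Change 1: A[4] -18 -> 14, delta = 32, sum = 160
Change 2: A[0] 37 -> 40, delta = 3, sum = 163
Change 3: A[4] 14 -> 26, delta = 12, sum = 175
Change 4: A[3] 2 -> 7, delta = 5, sum = 180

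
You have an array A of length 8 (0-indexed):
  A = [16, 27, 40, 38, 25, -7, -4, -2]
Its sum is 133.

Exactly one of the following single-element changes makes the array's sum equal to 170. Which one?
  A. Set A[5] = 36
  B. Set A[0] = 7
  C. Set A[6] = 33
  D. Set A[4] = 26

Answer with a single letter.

Option A: A[5] -7->36, delta=43, new_sum=133+(43)=176
Option B: A[0] 16->7, delta=-9, new_sum=133+(-9)=124
Option C: A[6] -4->33, delta=37, new_sum=133+(37)=170 <-- matches target
Option D: A[4] 25->26, delta=1, new_sum=133+(1)=134

Answer: C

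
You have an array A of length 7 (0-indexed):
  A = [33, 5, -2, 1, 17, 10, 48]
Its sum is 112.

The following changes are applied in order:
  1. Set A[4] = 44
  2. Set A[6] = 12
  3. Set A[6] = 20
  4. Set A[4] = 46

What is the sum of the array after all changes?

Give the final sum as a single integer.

Answer: 113

Derivation:
Initial sum: 112
Change 1: A[4] 17 -> 44, delta = 27, sum = 139
Change 2: A[6] 48 -> 12, delta = -36, sum = 103
Change 3: A[6] 12 -> 20, delta = 8, sum = 111
Change 4: A[4] 44 -> 46, delta = 2, sum = 113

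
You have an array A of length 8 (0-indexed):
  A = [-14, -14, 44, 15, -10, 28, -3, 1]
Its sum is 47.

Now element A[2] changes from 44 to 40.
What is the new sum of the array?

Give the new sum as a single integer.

Answer: 43

Derivation:
Old value at index 2: 44
New value at index 2: 40
Delta = 40 - 44 = -4
New sum = old_sum + delta = 47 + (-4) = 43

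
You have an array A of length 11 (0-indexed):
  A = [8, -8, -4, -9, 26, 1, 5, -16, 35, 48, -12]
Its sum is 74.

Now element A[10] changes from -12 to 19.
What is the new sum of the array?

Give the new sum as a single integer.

Answer: 105

Derivation:
Old value at index 10: -12
New value at index 10: 19
Delta = 19 - -12 = 31
New sum = old_sum + delta = 74 + (31) = 105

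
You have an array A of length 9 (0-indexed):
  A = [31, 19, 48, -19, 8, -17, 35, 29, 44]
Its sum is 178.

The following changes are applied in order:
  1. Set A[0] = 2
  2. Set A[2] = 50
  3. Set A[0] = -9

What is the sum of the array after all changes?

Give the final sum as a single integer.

Answer: 140

Derivation:
Initial sum: 178
Change 1: A[0] 31 -> 2, delta = -29, sum = 149
Change 2: A[2] 48 -> 50, delta = 2, sum = 151
Change 3: A[0] 2 -> -9, delta = -11, sum = 140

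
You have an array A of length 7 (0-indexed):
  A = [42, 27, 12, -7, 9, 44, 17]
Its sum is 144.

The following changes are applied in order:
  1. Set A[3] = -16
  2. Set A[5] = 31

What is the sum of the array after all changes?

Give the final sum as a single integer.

Answer: 122

Derivation:
Initial sum: 144
Change 1: A[3] -7 -> -16, delta = -9, sum = 135
Change 2: A[5] 44 -> 31, delta = -13, sum = 122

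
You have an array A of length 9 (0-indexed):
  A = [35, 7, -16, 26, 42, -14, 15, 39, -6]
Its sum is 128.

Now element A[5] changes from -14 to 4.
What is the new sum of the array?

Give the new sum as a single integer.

Answer: 146

Derivation:
Old value at index 5: -14
New value at index 5: 4
Delta = 4 - -14 = 18
New sum = old_sum + delta = 128 + (18) = 146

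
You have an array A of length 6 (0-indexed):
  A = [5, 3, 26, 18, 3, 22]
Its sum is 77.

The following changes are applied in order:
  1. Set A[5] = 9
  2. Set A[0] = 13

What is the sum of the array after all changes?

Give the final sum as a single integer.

Answer: 72

Derivation:
Initial sum: 77
Change 1: A[5] 22 -> 9, delta = -13, sum = 64
Change 2: A[0] 5 -> 13, delta = 8, sum = 72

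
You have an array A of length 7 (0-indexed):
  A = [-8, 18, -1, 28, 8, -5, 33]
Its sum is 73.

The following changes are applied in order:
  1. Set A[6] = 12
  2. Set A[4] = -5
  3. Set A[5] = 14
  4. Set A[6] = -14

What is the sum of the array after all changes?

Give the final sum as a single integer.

Answer: 32

Derivation:
Initial sum: 73
Change 1: A[6] 33 -> 12, delta = -21, sum = 52
Change 2: A[4] 8 -> -5, delta = -13, sum = 39
Change 3: A[5] -5 -> 14, delta = 19, sum = 58
Change 4: A[6] 12 -> -14, delta = -26, sum = 32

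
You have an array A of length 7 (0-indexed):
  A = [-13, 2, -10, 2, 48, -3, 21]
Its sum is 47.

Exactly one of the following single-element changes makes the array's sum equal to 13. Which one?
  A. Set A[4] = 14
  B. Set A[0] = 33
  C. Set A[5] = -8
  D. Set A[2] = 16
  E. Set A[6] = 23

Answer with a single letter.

Option A: A[4] 48->14, delta=-34, new_sum=47+(-34)=13 <-- matches target
Option B: A[0] -13->33, delta=46, new_sum=47+(46)=93
Option C: A[5] -3->-8, delta=-5, new_sum=47+(-5)=42
Option D: A[2] -10->16, delta=26, new_sum=47+(26)=73
Option E: A[6] 21->23, delta=2, new_sum=47+(2)=49

Answer: A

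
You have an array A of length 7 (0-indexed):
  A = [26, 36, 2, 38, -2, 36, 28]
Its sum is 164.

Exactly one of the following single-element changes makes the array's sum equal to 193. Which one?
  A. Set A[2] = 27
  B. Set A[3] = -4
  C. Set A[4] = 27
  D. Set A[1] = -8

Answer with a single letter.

Answer: C

Derivation:
Option A: A[2] 2->27, delta=25, new_sum=164+(25)=189
Option B: A[3] 38->-4, delta=-42, new_sum=164+(-42)=122
Option C: A[4] -2->27, delta=29, new_sum=164+(29)=193 <-- matches target
Option D: A[1] 36->-8, delta=-44, new_sum=164+(-44)=120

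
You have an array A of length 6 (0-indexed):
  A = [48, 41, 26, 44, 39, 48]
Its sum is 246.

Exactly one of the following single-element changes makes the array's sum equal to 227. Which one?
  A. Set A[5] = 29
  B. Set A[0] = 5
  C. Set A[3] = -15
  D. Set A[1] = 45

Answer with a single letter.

Answer: A

Derivation:
Option A: A[5] 48->29, delta=-19, new_sum=246+(-19)=227 <-- matches target
Option B: A[0] 48->5, delta=-43, new_sum=246+(-43)=203
Option C: A[3] 44->-15, delta=-59, new_sum=246+(-59)=187
Option D: A[1] 41->45, delta=4, new_sum=246+(4)=250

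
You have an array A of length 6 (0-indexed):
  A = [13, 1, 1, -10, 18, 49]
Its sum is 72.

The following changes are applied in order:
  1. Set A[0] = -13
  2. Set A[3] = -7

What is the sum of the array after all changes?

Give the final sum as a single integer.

Answer: 49

Derivation:
Initial sum: 72
Change 1: A[0] 13 -> -13, delta = -26, sum = 46
Change 2: A[3] -10 -> -7, delta = 3, sum = 49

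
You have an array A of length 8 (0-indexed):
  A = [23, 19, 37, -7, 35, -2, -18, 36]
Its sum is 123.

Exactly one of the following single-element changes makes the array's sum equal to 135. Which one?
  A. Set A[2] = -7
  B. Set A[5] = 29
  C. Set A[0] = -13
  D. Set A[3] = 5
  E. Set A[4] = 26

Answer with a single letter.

Answer: D

Derivation:
Option A: A[2] 37->-7, delta=-44, new_sum=123+(-44)=79
Option B: A[5] -2->29, delta=31, new_sum=123+(31)=154
Option C: A[0] 23->-13, delta=-36, new_sum=123+(-36)=87
Option D: A[3] -7->5, delta=12, new_sum=123+(12)=135 <-- matches target
Option E: A[4] 35->26, delta=-9, new_sum=123+(-9)=114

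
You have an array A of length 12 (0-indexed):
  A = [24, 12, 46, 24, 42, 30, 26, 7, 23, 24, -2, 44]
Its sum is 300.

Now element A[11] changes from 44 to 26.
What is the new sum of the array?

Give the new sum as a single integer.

Old value at index 11: 44
New value at index 11: 26
Delta = 26 - 44 = -18
New sum = old_sum + delta = 300 + (-18) = 282

Answer: 282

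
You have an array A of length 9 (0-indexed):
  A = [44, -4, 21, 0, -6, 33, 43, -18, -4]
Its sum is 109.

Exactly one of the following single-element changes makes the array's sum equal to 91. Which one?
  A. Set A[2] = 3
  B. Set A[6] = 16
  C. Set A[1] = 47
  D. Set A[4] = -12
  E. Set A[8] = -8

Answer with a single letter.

Option A: A[2] 21->3, delta=-18, new_sum=109+(-18)=91 <-- matches target
Option B: A[6] 43->16, delta=-27, new_sum=109+(-27)=82
Option C: A[1] -4->47, delta=51, new_sum=109+(51)=160
Option D: A[4] -6->-12, delta=-6, new_sum=109+(-6)=103
Option E: A[8] -4->-8, delta=-4, new_sum=109+(-4)=105

Answer: A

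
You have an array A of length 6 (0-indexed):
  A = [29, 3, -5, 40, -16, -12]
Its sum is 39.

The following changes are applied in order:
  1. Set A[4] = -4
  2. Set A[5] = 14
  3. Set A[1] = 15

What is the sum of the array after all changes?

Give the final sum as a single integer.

Answer: 89

Derivation:
Initial sum: 39
Change 1: A[4] -16 -> -4, delta = 12, sum = 51
Change 2: A[5] -12 -> 14, delta = 26, sum = 77
Change 3: A[1] 3 -> 15, delta = 12, sum = 89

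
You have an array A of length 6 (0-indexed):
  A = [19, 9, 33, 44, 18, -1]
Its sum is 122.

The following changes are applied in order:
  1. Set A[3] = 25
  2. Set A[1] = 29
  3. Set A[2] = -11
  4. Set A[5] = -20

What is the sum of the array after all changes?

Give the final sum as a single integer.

Initial sum: 122
Change 1: A[3] 44 -> 25, delta = -19, sum = 103
Change 2: A[1] 9 -> 29, delta = 20, sum = 123
Change 3: A[2] 33 -> -11, delta = -44, sum = 79
Change 4: A[5] -1 -> -20, delta = -19, sum = 60

Answer: 60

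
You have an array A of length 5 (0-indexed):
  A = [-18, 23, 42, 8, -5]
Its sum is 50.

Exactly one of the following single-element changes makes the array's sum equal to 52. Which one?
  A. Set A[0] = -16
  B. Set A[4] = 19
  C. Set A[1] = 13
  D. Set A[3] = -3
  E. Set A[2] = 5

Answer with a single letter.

Answer: A

Derivation:
Option A: A[0] -18->-16, delta=2, new_sum=50+(2)=52 <-- matches target
Option B: A[4] -5->19, delta=24, new_sum=50+(24)=74
Option C: A[1] 23->13, delta=-10, new_sum=50+(-10)=40
Option D: A[3] 8->-3, delta=-11, new_sum=50+(-11)=39
Option E: A[2] 42->5, delta=-37, new_sum=50+(-37)=13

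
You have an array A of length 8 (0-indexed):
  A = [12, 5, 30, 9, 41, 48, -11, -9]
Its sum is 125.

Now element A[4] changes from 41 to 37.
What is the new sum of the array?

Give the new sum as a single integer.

Answer: 121

Derivation:
Old value at index 4: 41
New value at index 4: 37
Delta = 37 - 41 = -4
New sum = old_sum + delta = 125 + (-4) = 121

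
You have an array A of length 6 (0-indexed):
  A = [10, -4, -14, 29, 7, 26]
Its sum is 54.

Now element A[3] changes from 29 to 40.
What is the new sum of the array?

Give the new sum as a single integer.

Old value at index 3: 29
New value at index 3: 40
Delta = 40 - 29 = 11
New sum = old_sum + delta = 54 + (11) = 65

Answer: 65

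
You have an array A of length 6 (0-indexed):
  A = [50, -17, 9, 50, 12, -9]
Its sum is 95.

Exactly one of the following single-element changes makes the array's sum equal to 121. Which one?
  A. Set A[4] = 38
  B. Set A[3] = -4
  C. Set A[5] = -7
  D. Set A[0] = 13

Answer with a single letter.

Answer: A

Derivation:
Option A: A[4] 12->38, delta=26, new_sum=95+(26)=121 <-- matches target
Option B: A[3] 50->-4, delta=-54, new_sum=95+(-54)=41
Option C: A[5] -9->-7, delta=2, new_sum=95+(2)=97
Option D: A[0] 50->13, delta=-37, new_sum=95+(-37)=58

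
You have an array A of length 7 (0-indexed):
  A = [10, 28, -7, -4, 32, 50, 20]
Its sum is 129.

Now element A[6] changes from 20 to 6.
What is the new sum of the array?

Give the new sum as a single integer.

Old value at index 6: 20
New value at index 6: 6
Delta = 6 - 20 = -14
New sum = old_sum + delta = 129 + (-14) = 115

Answer: 115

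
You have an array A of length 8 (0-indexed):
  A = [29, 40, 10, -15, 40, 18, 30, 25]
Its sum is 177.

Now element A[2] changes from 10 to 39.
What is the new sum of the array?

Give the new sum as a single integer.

Old value at index 2: 10
New value at index 2: 39
Delta = 39 - 10 = 29
New sum = old_sum + delta = 177 + (29) = 206

Answer: 206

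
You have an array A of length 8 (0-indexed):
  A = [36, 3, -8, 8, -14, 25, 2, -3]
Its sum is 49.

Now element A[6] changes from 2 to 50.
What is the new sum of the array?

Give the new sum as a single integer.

Old value at index 6: 2
New value at index 6: 50
Delta = 50 - 2 = 48
New sum = old_sum + delta = 49 + (48) = 97

Answer: 97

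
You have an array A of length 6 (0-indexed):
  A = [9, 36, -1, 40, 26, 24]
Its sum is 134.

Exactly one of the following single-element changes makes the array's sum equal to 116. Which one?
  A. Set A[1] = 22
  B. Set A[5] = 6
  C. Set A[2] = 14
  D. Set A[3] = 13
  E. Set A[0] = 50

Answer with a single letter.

Option A: A[1] 36->22, delta=-14, new_sum=134+(-14)=120
Option B: A[5] 24->6, delta=-18, new_sum=134+(-18)=116 <-- matches target
Option C: A[2] -1->14, delta=15, new_sum=134+(15)=149
Option D: A[3] 40->13, delta=-27, new_sum=134+(-27)=107
Option E: A[0] 9->50, delta=41, new_sum=134+(41)=175

Answer: B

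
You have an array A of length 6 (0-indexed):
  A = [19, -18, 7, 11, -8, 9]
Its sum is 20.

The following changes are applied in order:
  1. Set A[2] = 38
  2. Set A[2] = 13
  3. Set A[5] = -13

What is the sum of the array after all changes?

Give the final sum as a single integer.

Answer: 4

Derivation:
Initial sum: 20
Change 1: A[2] 7 -> 38, delta = 31, sum = 51
Change 2: A[2] 38 -> 13, delta = -25, sum = 26
Change 3: A[5] 9 -> -13, delta = -22, sum = 4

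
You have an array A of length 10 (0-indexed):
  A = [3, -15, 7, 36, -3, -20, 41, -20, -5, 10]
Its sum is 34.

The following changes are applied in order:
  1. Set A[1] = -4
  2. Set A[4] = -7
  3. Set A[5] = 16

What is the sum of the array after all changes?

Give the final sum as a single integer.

Answer: 77

Derivation:
Initial sum: 34
Change 1: A[1] -15 -> -4, delta = 11, sum = 45
Change 2: A[4] -3 -> -7, delta = -4, sum = 41
Change 3: A[5] -20 -> 16, delta = 36, sum = 77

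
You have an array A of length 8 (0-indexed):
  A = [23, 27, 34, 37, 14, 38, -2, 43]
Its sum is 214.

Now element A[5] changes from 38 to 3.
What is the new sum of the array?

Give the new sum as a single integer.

Old value at index 5: 38
New value at index 5: 3
Delta = 3 - 38 = -35
New sum = old_sum + delta = 214 + (-35) = 179

Answer: 179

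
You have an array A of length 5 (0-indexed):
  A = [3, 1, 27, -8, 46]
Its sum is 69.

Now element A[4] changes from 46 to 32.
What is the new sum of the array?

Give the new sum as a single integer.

Old value at index 4: 46
New value at index 4: 32
Delta = 32 - 46 = -14
New sum = old_sum + delta = 69 + (-14) = 55

Answer: 55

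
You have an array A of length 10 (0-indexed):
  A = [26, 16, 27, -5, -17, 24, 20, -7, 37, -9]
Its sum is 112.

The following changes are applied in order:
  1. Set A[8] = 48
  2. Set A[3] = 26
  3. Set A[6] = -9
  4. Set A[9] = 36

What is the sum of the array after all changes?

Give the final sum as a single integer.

Answer: 170

Derivation:
Initial sum: 112
Change 1: A[8] 37 -> 48, delta = 11, sum = 123
Change 2: A[3] -5 -> 26, delta = 31, sum = 154
Change 3: A[6] 20 -> -9, delta = -29, sum = 125
Change 4: A[9] -9 -> 36, delta = 45, sum = 170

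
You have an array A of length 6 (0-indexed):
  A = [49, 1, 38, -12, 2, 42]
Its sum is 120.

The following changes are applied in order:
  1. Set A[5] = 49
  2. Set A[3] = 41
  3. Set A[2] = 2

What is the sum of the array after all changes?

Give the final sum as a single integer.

Answer: 144

Derivation:
Initial sum: 120
Change 1: A[5] 42 -> 49, delta = 7, sum = 127
Change 2: A[3] -12 -> 41, delta = 53, sum = 180
Change 3: A[2] 38 -> 2, delta = -36, sum = 144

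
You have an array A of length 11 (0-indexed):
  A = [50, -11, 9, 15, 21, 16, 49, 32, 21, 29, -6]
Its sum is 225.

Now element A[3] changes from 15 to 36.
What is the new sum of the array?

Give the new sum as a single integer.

Old value at index 3: 15
New value at index 3: 36
Delta = 36 - 15 = 21
New sum = old_sum + delta = 225 + (21) = 246

Answer: 246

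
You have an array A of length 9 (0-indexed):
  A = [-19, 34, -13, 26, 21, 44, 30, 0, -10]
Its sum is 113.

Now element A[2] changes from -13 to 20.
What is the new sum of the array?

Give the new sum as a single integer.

Answer: 146

Derivation:
Old value at index 2: -13
New value at index 2: 20
Delta = 20 - -13 = 33
New sum = old_sum + delta = 113 + (33) = 146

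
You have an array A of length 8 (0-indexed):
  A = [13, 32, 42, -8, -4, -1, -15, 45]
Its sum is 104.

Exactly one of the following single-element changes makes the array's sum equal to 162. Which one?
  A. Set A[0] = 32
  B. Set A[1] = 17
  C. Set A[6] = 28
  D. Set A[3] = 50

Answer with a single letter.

Answer: D

Derivation:
Option A: A[0] 13->32, delta=19, new_sum=104+(19)=123
Option B: A[1] 32->17, delta=-15, new_sum=104+(-15)=89
Option C: A[6] -15->28, delta=43, new_sum=104+(43)=147
Option D: A[3] -8->50, delta=58, new_sum=104+(58)=162 <-- matches target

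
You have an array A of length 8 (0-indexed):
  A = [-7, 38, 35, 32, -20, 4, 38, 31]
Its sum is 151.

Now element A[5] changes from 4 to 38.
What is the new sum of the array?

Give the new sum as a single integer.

Old value at index 5: 4
New value at index 5: 38
Delta = 38 - 4 = 34
New sum = old_sum + delta = 151 + (34) = 185

Answer: 185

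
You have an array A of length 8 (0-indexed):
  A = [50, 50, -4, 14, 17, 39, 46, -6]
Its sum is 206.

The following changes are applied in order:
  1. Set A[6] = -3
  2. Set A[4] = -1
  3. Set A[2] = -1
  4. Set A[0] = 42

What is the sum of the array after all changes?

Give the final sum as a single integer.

Initial sum: 206
Change 1: A[6] 46 -> -3, delta = -49, sum = 157
Change 2: A[4] 17 -> -1, delta = -18, sum = 139
Change 3: A[2] -4 -> -1, delta = 3, sum = 142
Change 4: A[0] 50 -> 42, delta = -8, sum = 134

Answer: 134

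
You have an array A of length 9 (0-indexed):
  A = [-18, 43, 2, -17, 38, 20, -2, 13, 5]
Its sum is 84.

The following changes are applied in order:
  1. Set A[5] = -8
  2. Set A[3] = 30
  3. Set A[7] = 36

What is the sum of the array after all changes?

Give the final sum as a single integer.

Initial sum: 84
Change 1: A[5] 20 -> -8, delta = -28, sum = 56
Change 2: A[3] -17 -> 30, delta = 47, sum = 103
Change 3: A[7] 13 -> 36, delta = 23, sum = 126

Answer: 126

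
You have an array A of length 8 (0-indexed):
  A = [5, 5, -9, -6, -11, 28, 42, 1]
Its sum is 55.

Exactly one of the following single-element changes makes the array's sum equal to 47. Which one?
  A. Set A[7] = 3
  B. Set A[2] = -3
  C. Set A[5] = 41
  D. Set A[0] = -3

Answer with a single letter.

Option A: A[7] 1->3, delta=2, new_sum=55+(2)=57
Option B: A[2] -9->-3, delta=6, new_sum=55+(6)=61
Option C: A[5] 28->41, delta=13, new_sum=55+(13)=68
Option D: A[0] 5->-3, delta=-8, new_sum=55+(-8)=47 <-- matches target

Answer: D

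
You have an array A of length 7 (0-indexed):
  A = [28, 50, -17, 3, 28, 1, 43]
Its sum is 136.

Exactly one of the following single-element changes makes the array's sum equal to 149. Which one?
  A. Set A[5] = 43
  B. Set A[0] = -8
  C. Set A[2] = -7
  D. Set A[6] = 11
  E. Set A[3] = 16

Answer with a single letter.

Answer: E

Derivation:
Option A: A[5] 1->43, delta=42, new_sum=136+(42)=178
Option B: A[0] 28->-8, delta=-36, new_sum=136+(-36)=100
Option C: A[2] -17->-7, delta=10, new_sum=136+(10)=146
Option D: A[6] 43->11, delta=-32, new_sum=136+(-32)=104
Option E: A[3] 3->16, delta=13, new_sum=136+(13)=149 <-- matches target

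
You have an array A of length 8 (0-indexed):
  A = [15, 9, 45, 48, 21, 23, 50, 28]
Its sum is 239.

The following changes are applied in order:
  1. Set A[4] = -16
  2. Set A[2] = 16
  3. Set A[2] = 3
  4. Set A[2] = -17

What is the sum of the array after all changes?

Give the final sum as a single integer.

Answer: 140

Derivation:
Initial sum: 239
Change 1: A[4] 21 -> -16, delta = -37, sum = 202
Change 2: A[2] 45 -> 16, delta = -29, sum = 173
Change 3: A[2] 16 -> 3, delta = -13, sum = 160
Change 4: A[2] 3 -> -17, delta = -20, sum = 140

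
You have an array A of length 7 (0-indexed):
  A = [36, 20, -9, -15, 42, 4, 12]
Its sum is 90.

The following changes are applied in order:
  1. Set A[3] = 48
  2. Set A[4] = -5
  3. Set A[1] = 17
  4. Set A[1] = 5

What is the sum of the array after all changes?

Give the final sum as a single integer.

Initial sum: 90
Change 1: A[3] -15 -> 48, delta = 63, sum = 153
Change 2: A[4] 42 -> -5, delta = -47, sum = 106
Change 3: A[1] 20 -> 17, delta = -3, sum = 103
Change 4: A[1] 17 -> 5, delta = -12, sum = 91

Answer: 91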